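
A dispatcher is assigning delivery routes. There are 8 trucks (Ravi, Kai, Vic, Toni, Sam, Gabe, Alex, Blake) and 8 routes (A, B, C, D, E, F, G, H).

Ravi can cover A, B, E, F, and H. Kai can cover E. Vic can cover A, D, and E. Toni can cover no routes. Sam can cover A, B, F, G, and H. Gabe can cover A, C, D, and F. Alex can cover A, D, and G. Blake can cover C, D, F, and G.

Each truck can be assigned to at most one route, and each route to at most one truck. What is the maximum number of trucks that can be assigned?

For example, pair Ravi→H, Kai→E, Vic→D, Sam→A, Gabe→C, Alex→G, Blake→F.
The set {Toni} has only 0 neighbours (∅), so by Hall's theorem at most 7 of the 8 trucks can be matched.

7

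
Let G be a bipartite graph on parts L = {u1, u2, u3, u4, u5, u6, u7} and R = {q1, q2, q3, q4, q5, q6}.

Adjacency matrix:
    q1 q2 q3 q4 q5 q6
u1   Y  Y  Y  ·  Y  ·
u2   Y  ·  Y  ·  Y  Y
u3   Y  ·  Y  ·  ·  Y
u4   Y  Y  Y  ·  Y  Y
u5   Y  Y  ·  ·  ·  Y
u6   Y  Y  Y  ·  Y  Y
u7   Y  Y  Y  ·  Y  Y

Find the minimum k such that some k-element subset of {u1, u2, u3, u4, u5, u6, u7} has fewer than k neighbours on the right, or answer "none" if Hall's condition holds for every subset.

Take S = {u1, u2, u3, u4, u5, u6}. Its neighbourhood is {q1, q2, q3, q5, q6}, so |N(S)| = 5 < |S| = 6.
Every subset of size less than 6 has at least as many neighbours as members, so 6 is the minimum.

6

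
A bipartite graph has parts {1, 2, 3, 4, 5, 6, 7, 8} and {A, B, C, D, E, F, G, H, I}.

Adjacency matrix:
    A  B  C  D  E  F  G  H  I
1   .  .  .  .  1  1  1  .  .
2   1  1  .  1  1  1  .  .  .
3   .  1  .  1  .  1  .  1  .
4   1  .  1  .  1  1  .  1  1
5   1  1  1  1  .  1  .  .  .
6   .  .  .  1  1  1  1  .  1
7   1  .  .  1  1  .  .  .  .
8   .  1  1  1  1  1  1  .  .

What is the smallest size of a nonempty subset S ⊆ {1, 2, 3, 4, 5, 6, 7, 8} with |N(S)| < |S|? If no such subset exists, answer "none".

none

A matching saturating every left vertex exists, for instance 1→E, 2→F, 3→B, 4→H, 5→A, 6→I, 7→D, 8→G.
By Hall's marriage theorem, this means |N(S)| ≥ |S| for every subset S, so no violating subset exists.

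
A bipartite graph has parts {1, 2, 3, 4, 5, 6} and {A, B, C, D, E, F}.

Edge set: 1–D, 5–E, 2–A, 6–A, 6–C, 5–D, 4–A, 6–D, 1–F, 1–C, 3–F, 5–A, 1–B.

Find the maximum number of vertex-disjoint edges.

5

One maximum matching: 1→B, 2→A, 3→F, 5→E, 6→C.
The set {2, 4} has only 1 neighbour ({A}), so by Hall's theorem at most 5 of the 6 left vertices can be matched.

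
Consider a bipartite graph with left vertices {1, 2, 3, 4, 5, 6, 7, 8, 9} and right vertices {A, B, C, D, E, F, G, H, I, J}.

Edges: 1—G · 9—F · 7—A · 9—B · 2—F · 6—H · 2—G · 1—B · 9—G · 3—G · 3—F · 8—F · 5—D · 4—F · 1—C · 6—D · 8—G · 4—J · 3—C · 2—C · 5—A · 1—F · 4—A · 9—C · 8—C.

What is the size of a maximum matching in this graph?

For example, pair 1-B, 2-G, 3-C, 4-J, 5-D, 6-H, 7-A, 8-F.
The set {1, 2, 3, 8, 9} has only 4 neighbours ({B, C, F, G}), so by Hall's theorem at most 8 of the 9 left vertices can be matched.

8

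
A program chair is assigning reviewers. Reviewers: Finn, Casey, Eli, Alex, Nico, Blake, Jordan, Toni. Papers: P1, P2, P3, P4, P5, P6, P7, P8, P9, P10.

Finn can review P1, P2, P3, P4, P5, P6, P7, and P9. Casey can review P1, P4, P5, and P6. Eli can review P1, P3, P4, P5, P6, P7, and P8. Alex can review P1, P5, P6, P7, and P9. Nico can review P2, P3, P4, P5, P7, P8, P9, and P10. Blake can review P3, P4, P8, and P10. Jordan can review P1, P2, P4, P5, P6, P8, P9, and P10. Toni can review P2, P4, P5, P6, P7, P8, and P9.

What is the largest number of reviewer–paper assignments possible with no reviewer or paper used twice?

One maximum matching: Finn–P7, Casey–P5, Eli–P1, Alex–P6, Nico–P3, Blake–P10, Jordan–P8, Toni–P2.
All 8 reviewers are matched, so no larger matching exists.

8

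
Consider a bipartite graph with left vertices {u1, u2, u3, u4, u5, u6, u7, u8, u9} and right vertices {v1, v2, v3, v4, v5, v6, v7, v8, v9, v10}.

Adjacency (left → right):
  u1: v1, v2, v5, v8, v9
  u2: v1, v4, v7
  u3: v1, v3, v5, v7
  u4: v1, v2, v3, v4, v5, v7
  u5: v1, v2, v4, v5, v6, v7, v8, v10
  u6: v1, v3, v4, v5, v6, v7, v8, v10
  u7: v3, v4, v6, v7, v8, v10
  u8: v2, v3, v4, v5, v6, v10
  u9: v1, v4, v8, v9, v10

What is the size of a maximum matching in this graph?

9

For example, pair u1–v5, u2–v4, u3–v7, u4–v1, u5–v2, u6–v10, u7–v6, u8–v3, u9–v8.
All 9 left vertices are matched, so no larger matching exists.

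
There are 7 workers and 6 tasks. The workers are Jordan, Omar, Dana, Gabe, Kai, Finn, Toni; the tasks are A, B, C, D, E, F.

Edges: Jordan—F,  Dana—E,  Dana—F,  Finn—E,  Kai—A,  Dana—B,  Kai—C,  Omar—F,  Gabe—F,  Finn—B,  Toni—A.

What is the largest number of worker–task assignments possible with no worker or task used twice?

One maximum matching: Jordan–F, Dana–E, Kai–C, Finn–B, Toni–A.
The set {Jordan, Omar, Gabe} has only 1 neighbour ({F}), so by Hall's theorem at most 5 of the 7 workers can be matched.

5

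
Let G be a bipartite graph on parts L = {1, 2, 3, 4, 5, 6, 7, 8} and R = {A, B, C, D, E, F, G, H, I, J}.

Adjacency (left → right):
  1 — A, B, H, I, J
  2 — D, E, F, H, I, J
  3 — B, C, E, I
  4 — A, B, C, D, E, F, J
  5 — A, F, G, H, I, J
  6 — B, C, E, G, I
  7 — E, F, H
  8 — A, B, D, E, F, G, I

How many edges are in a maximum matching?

8

A valid assignment of size 8: 1-A, 2-F, 3-C, 4-E, 5-J, 6-B, 7-H, 8-G.
This saturates every left vertex, so 8 is the maximum.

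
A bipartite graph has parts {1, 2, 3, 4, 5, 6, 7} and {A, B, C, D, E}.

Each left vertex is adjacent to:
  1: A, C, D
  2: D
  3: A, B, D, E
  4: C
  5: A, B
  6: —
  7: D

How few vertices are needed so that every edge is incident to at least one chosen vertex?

5

{1, 3, 4, 5, D} is a vertex cover of size 5: every edge has an endpoint in this set.
No smaller cover exists because 1–A, 2–D, 3–E, 4–C, 5–B is a matching of size 5, and a cover must include an endpoint of each of these disjoint edges (König's theorem).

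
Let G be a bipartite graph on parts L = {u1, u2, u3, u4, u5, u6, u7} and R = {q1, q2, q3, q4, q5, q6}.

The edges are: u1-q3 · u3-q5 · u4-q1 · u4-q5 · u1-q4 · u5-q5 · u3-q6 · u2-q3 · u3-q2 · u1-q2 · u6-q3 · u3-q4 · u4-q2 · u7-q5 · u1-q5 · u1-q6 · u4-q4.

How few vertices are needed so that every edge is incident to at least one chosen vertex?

5

The 5 edges u1–q4, u2–q3, u3–q6, u4–q2, u5–q5 form a matching, so any vertex cover needs at least 5 vertices (one per matched edge).
Conversely {u1, u3, u4, q3, q5} meets every edge and has exactly 5 vertices, so 5 is optimal.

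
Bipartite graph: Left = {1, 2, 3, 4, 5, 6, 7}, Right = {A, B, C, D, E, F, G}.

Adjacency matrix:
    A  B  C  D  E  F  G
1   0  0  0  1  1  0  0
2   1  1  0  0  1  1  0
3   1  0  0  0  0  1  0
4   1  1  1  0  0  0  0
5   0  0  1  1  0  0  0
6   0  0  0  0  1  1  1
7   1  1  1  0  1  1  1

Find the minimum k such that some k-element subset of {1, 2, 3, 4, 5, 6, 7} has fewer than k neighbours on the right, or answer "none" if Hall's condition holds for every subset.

A matching saturating every left vertex exists, for instance 1→D, 2→B, 3→F, 4→A, 5→C, 6→E, 7→G.
By Hall's marriage theorem, this means |N(S)| ≥ |S| for every subset S, so no violating subset exists.

none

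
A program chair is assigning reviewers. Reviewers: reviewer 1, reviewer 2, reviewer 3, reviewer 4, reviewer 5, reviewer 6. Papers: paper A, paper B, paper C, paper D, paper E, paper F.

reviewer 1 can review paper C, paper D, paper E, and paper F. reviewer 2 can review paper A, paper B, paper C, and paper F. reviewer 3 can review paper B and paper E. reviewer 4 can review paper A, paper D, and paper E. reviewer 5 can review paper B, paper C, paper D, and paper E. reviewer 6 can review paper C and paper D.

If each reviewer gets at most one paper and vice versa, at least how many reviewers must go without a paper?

0

For example, pair reviewer 1-paper F, reviewer 2-paper C, reviewer 3-paper E, reviewer 4-paper A, reviewer 5-paper B, reviewer 6-paper D.
All 6 reviewers are matched, so no larger matching exists.
That matches 6 of the 6, leaving 0 unmatched; no matching can do better.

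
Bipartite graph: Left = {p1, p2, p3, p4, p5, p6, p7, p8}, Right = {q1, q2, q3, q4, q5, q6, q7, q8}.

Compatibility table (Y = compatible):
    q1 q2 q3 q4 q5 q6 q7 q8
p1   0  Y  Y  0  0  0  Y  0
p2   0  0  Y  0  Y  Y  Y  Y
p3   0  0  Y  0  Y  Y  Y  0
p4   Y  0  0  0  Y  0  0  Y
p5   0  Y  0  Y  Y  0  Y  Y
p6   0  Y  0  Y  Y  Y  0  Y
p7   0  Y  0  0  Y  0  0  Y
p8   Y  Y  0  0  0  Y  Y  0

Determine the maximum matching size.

8

For example, pair p1-q3, p2-q7, p3-q5, p4-q1, p5-q4, p6-q8, p7-q2, p8-q6.
All 8 left vertices are matched, so no larger matching exists.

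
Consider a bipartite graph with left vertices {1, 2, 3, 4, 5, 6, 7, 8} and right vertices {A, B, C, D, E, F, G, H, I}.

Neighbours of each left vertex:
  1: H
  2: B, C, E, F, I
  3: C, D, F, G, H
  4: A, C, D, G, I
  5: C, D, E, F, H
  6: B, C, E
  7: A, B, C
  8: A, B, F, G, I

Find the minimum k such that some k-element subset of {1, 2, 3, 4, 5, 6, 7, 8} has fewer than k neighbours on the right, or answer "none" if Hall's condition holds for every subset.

none

A matching saturating every left vertex exists, for instance 1→H, 2→E, 3→F, 4→A, 5→D, 6→B, 7→C, 8→G.
By Hall's marriage theorem, this means |N(S)| ≥ |S| for every subset S, so no violating subset exists.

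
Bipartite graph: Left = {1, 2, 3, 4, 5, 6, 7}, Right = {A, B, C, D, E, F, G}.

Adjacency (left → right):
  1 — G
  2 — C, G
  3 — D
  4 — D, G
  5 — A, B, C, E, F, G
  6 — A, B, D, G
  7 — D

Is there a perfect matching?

The set {1, 3, 4, 7} has only 2 neighbours ({D, G}), so by Hall's theorem at most 5 of the 7 left vertices can be matched.
Hence no matching covers every left vertex.

No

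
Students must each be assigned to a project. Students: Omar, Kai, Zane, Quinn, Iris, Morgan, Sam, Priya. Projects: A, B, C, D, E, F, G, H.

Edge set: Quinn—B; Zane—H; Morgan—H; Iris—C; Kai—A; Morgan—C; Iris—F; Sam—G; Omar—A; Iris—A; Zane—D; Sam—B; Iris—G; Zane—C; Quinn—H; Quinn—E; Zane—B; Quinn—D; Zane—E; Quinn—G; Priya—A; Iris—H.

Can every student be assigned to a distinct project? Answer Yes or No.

No

The set {Omar, Kai, Priya} has only 1 neighbour ({A}), so by Hall's theorem at most 6 of the 8 students can be matched.
Hence no matching covers every student.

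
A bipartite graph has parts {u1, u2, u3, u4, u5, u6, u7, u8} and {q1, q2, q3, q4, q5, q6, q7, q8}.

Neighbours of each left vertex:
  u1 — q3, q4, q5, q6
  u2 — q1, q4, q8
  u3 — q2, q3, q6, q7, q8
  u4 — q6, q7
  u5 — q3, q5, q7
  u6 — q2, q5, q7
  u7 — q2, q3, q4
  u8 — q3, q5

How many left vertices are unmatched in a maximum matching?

A valid assignment of size 8: u1-q3, u2-q1, u3-q8, u4-q6, u5-q7, u6-q2, u7-q4, u8-q5.
This saturates every left vertex, so 8 is the maximum.
That matches 8 of the 8, leaving 0 unmatched; no matching can do better.

0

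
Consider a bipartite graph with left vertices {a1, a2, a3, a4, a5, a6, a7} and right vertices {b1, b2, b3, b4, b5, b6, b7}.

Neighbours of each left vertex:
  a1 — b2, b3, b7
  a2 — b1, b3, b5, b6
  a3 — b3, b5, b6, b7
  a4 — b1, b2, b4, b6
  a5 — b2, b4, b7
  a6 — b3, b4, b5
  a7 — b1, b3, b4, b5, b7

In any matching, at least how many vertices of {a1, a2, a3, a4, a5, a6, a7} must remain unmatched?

0

A valid assignment of size 7: a1-b2, a2-b1, a3-b3, a4-b6, a5-b4, a6-b5, a7-b7.
This saturates every left vertex, so 7 is the maximum.
That matches 7 of the 7, leaving 0 unmatched; no matching can do better.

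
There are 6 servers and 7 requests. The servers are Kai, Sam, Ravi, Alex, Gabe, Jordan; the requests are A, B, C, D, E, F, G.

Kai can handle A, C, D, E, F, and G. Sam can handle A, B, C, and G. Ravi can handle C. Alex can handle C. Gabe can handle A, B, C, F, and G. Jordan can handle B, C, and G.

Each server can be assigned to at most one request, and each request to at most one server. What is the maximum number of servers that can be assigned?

For example, pair Kai–E, Sam–G, Ravi–C, Gabe–A, Jordan–B.
The set {Ravi, Alex} has only 1 neighbour ({C}), so by Hall's theorem at most 5 of the 6 servers can be matched.

5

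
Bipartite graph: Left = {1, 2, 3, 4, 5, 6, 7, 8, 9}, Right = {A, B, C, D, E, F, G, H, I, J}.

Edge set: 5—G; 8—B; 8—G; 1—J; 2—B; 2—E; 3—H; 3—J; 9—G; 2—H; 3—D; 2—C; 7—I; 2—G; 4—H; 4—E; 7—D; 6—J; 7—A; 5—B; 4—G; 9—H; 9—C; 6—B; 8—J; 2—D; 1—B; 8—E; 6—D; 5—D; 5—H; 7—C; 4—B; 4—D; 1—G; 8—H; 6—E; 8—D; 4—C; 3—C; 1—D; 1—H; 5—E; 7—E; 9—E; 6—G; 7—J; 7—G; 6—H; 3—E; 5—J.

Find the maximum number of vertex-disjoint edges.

For example, pair 1-B, 2-C, 3-H, 4-D, 5-E, 6-G, 7-A, 8-J.
The set {1, 2, 3, 4, 5, 6, 8, 9} has only 7 neighbours ({B, C, D, E, G, H, J}), so by Hall's theorem at most 8 of the 9 left vertices can be matched.

8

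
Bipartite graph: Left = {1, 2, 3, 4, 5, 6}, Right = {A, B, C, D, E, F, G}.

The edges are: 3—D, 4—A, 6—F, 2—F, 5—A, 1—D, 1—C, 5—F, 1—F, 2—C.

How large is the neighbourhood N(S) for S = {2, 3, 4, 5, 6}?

4

The union of neighbours of {2, 3, 4, 5, 6} is {A, C, D, F}, which has 4 elements.
Since |N(S)| = 4 < |S| = 5, Hall's condition fails for this subset.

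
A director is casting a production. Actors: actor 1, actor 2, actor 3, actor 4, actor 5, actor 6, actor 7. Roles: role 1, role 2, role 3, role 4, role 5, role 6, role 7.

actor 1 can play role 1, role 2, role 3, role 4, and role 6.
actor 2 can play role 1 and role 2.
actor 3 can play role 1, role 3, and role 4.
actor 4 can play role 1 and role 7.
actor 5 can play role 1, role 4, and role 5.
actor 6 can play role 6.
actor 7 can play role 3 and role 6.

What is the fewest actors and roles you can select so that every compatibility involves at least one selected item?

7

A maximum matching has 7 edges (e.g. actor 1–role 4, actor 2–role 2, actor 3–role 1, actor 4–role 7, actor 5–role 5, actor 6–role 6, actor 7–role 3).
By König's theorem the minimum vertex cover has the same size. One such cover is {actor 1, actor 2, actor 3, actor 4, actor 5, actor 6, actor 7}.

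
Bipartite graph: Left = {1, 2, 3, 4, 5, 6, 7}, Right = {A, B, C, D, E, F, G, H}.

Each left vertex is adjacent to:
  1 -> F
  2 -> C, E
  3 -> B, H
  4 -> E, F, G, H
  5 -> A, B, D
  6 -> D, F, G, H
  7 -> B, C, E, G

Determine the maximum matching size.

One maximum matching: 1-F, 2-C, 3-H, 4-E, 5-D, 6-G, 7-B.
This saturates every left vertex, so 7 is the maximum.

7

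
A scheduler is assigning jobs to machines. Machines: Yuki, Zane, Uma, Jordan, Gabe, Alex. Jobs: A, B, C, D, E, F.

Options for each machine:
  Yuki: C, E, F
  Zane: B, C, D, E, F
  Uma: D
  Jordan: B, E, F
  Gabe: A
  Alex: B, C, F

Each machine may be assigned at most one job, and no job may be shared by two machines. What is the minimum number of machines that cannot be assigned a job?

One maximum matching: Yuki-C, Zane-F, Uma-D, Jordan-E, Gabe-A, Alex-B.
This saturates every machine, so 6 is the maximum.
That matches 6 of the 6, leaving 0 unmatched; no matching can do better.

0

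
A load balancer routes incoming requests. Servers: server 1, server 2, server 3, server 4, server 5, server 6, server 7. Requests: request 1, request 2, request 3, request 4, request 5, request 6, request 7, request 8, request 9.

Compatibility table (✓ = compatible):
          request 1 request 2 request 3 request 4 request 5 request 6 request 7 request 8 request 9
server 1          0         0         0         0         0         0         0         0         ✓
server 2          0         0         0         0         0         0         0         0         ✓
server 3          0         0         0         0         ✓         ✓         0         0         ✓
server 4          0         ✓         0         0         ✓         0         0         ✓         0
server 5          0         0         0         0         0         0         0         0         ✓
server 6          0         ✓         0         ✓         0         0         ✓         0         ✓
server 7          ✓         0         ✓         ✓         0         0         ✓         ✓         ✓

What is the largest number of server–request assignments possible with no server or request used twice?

5

A valid assignment of size 5: server 1→request 9, server 3→request 6, server 4→request 5, server 6→request 4, server 7→request 7.
The set {server 1, server 2, server 5} has only 1 neighbour ({request 9}), so by Hall's theorem at most 5 of the 7 servers can be matched.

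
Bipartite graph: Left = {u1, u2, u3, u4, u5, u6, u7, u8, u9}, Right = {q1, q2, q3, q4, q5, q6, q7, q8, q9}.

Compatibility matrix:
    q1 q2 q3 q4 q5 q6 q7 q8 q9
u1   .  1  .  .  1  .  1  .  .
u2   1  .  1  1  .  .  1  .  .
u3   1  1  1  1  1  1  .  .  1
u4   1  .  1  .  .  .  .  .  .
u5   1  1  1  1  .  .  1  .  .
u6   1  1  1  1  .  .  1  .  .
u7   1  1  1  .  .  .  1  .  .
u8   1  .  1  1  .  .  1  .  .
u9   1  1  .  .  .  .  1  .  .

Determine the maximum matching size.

A valid assignment of size 7: u1–q5, u2–q3, u3–q9, u4–q1, u5–q7, u6–q4, u7–q2.
The set {u2, u4, u5, u6, u7, u8, u9} has only 5 neighbours ({q1, q2, q3, q4, q7}), so by Hall's theorem at most 7 of the 9 left vertices can be matched.

7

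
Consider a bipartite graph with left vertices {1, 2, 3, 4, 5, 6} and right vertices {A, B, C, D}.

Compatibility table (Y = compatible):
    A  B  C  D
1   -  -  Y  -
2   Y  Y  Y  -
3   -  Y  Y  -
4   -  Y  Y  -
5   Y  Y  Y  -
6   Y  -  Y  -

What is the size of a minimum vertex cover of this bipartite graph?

3

{A, B, C} is a vertex cover of size 3: every edge has an endpoint in this set.
No smaller cover exists because 1–C, 2–A, 3–B is a matching of size 3, and a cover must include an endpoint of each of these disjoint edges (König's theorem).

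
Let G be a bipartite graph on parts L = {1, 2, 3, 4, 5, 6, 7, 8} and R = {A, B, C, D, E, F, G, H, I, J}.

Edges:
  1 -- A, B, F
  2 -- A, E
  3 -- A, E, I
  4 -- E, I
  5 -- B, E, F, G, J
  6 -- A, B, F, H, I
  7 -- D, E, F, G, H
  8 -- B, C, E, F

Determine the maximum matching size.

8

For example, pair 1-F, 2-A, 3-I, 4-E, 5-J, 6-H, 7-G, 8-B.
All 8 left vertices are matched, so no larger matching exists.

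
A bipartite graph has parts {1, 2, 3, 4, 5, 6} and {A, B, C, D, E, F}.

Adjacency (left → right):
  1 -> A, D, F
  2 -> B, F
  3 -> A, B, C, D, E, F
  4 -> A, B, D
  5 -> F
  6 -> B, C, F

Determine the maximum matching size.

6

For example, pair 1–A, 2–B, 3–E, 4–D, 5–F, 6–C.
This saturates every left vertex, so 6 is the maximum.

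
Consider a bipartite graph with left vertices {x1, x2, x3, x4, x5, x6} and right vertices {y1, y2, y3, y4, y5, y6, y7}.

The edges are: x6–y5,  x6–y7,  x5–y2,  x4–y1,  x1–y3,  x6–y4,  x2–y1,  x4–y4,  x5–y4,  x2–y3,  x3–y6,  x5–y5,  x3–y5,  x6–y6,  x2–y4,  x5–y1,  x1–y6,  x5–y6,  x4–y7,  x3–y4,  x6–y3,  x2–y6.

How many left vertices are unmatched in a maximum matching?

One maximum matching: x1→y6, x2→y3, x3→y5, x4→y1, x5→y4, x6→y7.
All 6 left vertices are matched, so no larger matching exists.
That matches 6 of the 6, leaving 0 unmatched; no matching can do better.

0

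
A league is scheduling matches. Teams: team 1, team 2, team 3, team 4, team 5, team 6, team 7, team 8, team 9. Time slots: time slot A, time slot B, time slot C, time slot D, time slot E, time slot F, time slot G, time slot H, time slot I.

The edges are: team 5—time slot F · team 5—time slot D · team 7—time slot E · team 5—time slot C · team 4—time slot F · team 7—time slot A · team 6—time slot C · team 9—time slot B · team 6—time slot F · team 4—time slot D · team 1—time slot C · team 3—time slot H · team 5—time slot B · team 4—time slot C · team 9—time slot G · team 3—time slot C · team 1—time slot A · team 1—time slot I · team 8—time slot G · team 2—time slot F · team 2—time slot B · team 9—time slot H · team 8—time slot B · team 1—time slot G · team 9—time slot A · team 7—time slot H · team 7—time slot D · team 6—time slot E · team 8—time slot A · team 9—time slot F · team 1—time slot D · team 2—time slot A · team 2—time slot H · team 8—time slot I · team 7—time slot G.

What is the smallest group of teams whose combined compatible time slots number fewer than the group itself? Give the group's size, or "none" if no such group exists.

none

A matching saturating every team exists, for instance team 1→time slot C, team 2→time slot A, team 3→time slot H, team 4→time slot F, team 5→time slot B, team 6→time slot E, team 7→time slot D, team 8→time slot I, team 9→time slot G.
By Hall's marriage theorem, this means |N(S)| ≥ |S| for every subset S, so no violating subset exists.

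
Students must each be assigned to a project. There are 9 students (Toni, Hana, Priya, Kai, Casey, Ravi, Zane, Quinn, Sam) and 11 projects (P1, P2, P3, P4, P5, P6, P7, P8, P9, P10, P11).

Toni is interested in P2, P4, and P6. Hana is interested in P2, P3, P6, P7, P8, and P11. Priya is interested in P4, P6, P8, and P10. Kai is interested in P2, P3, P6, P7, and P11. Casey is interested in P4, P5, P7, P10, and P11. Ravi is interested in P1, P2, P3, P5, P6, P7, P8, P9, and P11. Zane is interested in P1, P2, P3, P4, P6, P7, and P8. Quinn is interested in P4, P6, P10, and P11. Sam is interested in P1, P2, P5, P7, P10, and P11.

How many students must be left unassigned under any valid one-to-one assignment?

0

For example, pair Toni-P4, Hana-P7, Priya-P8, Kai-P11, Casey-P10, Ravi-P2, Zane-P3, Quinn-P6, Sam-P1.
All 9 students are matched, so no larger matching exists.
That matches 9 of the 9, leaving 0 unmatched; no matching can do better.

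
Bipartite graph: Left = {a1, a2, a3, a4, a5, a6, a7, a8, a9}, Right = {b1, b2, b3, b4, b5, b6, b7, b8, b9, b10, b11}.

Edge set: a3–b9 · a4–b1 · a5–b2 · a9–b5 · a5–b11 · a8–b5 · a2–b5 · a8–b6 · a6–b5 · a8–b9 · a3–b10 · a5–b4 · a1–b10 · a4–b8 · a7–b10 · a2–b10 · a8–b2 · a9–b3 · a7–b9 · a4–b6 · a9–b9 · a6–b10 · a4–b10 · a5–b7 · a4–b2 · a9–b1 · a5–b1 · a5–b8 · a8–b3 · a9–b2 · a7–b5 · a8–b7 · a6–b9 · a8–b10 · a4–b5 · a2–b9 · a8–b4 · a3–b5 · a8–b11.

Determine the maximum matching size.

7

One maximum matching: a1–b10, a2–b9, a3–b5, a4–b6, a5–b7, a8–b11, a9–b1.
The set {a1, a2, a3, a6, a7} has only 3 neighbours ({b10, b5, b9}), so by Hall's theorem at most 7 of the 9 left vertices can be matched.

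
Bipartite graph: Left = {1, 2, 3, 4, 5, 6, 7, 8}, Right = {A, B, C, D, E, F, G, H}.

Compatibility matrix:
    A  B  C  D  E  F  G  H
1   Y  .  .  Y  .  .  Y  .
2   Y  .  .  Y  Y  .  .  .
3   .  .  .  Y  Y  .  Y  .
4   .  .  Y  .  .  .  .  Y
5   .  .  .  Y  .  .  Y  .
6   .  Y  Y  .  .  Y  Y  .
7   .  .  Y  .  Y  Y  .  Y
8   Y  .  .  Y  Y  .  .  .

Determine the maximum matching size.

A valid assignment of size 7: 1→D, 2→A, 3→E, 4→C, 5→G, 6→B, 7→H.
The set {1, 2, 3, 5, 8} has only 4 neighbours ({A, D, E, G}), so by Hall's theorem at most 7 of the 8 left vertices can be matched.

7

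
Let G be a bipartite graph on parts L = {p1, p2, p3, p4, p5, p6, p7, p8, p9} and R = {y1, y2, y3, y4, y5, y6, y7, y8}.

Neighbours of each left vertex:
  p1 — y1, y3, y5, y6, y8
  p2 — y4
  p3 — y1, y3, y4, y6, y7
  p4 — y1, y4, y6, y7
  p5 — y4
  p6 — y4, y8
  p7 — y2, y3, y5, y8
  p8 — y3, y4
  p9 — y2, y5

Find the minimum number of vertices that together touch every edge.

8

A maximum matching has 8 edges (e.g. p1–y6, p2–y4, p3–y7, p4–y1, p6–y8, p7–y5, p8–y3, p9–y2).
By König's theorem the minimum vertex cover has the same size. One such cover is {p1, p3, p4, p6, p7, p8, p9, y4}.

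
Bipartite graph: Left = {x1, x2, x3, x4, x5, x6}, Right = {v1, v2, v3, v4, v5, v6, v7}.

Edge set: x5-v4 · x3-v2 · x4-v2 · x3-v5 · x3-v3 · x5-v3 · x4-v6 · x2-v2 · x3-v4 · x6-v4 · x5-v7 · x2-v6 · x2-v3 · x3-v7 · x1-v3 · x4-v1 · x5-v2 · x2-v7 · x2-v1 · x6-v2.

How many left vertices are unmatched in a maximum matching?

For example, pair x1→v3, x2→v6, x3→v4, x4→v1, x5→v7, x6→v2.
All 6 left vertices are matched, so no larger matching exists.
That matches 6 of the 6, leaving 0 unmatched; no matching can do better.

0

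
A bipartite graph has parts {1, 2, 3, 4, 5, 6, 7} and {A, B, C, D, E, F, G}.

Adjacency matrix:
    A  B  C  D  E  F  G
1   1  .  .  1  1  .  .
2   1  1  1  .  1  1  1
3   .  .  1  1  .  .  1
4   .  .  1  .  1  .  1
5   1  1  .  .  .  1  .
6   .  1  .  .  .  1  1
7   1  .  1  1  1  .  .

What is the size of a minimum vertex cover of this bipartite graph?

7

The 7 edges 1–D, 2–A, 3–G, 4–C, 5–F, 6–B, 7–E form a matching, so any vertex cover needs at least 7 vertices (one per matched edge).
Conversely {1, 2, 3, 4, 5, 6, 7} meets every edge and has exactly 7 vertices, so 7 is optimal.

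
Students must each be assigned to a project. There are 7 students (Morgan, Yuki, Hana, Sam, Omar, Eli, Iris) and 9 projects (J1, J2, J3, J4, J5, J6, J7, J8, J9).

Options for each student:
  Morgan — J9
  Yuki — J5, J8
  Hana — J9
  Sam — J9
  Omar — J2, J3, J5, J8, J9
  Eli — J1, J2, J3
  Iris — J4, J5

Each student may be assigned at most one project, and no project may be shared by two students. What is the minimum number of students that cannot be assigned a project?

2

For example, pair Morgan→J9, Yuki→J8, Omar→J2, Eli→J3, Iris→J5.
The set {Morgan, Hana, Sam} has only 1 neighbour ({J9}), so by Hall's theorem at most 5 of the 7 students can be matched.
That matches 5 of the 7, leaving 2 unmatched; no matching can do better.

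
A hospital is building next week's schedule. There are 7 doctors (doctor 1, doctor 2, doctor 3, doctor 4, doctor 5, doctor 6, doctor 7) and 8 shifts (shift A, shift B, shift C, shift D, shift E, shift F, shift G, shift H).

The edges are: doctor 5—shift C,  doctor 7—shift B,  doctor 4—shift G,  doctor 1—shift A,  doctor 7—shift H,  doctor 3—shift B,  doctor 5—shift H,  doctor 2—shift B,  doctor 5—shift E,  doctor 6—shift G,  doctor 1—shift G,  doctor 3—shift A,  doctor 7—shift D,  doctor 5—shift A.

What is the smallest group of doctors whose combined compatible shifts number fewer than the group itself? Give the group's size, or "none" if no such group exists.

Take S = {doctor 4, doctor 6}. Its neighbourhood is {shift G}, so |N(S)| = 1 < |S| = 2.
No single vertex violates Hall's condition since each has at least one neighbour, so 2 is the minimum.

2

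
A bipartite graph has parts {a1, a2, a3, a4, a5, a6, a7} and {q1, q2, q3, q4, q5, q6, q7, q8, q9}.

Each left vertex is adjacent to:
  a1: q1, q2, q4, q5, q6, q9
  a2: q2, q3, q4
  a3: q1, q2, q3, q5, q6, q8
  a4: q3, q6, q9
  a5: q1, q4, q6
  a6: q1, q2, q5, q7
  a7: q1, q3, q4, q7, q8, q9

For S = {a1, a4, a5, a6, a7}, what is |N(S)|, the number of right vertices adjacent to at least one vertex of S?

The union of neighbours of {a1, a4, a5, a6, a7} is {q1, q2, q3, q4, q5, q6, q7, q8, q9}, which has 9 elements.
Since |N(S)| = 9 ≥ |S| = 5, Hall's condition holds for this subset.

9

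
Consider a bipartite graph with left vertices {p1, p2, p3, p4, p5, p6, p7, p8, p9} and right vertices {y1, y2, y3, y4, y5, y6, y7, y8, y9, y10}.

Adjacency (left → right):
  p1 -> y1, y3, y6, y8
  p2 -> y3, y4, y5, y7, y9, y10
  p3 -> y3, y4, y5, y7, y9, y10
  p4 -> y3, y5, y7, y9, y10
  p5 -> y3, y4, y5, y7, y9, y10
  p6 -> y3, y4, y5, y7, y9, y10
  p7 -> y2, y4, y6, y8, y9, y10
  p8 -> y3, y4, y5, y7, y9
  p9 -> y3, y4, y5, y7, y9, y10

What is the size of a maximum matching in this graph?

For example, pair p1→y1, p2→y5, p3→y4, p4→y9, p5→y10, p6→y3, p7→y6, p8→y7.
The set {p2, p3, p4, p5, p6, p8, p9} has only 6 neighbours ({y10, y3, y4, y5, y7, y9}), so by Hall's theorem at most 8 of the 9 left vertices can be matched.

8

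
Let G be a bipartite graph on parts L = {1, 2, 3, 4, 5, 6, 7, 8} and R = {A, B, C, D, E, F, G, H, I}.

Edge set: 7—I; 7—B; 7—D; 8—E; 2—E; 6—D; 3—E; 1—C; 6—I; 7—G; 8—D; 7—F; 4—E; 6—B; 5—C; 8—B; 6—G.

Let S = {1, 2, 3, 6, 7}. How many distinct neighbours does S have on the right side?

The union of neighbours of {1, 2, 3, 6, 7} is {B, C, D, E, F, G, I}, which has 7 elements.
Since |N(S)| = 7 ≥ |S| = 5, Hall's condition holds for this subset.

7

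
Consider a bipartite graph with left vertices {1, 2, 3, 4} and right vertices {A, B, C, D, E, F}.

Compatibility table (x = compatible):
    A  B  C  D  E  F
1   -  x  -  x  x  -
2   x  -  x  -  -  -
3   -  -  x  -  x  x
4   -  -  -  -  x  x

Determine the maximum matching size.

A valid assignment of size 4: 1–B, 2–A, 3–C, 4–E.
All 4 left vertices are matched, so no larger matching exists.

4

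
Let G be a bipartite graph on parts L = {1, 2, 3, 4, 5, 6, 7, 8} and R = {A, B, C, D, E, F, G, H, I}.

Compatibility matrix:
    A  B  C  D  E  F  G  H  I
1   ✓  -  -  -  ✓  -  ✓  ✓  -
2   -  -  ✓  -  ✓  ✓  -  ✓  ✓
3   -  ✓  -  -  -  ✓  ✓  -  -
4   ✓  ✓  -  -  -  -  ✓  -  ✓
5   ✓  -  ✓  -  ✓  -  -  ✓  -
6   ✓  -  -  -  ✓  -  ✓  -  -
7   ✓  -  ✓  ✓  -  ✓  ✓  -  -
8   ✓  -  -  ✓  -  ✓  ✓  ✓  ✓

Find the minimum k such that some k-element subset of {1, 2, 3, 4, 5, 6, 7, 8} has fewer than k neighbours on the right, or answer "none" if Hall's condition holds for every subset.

A matching saturating every left vertex exists, for instance 1→H, 2→F, 3→B, 4→I, 5→C, 6→E, 7→A, 8→G.
By Hall's marriage theorem, this means |N(S)| ≥ |S| for every subset S, so no violating subset exists.

none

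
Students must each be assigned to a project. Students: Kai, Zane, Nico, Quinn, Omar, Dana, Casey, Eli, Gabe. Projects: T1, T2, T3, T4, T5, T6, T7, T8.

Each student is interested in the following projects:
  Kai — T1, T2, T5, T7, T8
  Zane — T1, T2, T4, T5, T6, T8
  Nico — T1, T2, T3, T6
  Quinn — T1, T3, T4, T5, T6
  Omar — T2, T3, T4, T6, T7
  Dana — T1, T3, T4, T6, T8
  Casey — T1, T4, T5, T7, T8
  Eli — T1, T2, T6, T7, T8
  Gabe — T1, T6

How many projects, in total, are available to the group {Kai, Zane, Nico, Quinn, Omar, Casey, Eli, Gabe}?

8

The union of neighbours of {Kai, Zane, Nico, Quinn, Omar, Casey, Eli, Gabe} is {T1, T2, T3, T4, T5, T6, T7, T8}, which has 8 elements.
Since |N(S)| = 8 ≥ |S| = 8, Hall's condition holds for this subset.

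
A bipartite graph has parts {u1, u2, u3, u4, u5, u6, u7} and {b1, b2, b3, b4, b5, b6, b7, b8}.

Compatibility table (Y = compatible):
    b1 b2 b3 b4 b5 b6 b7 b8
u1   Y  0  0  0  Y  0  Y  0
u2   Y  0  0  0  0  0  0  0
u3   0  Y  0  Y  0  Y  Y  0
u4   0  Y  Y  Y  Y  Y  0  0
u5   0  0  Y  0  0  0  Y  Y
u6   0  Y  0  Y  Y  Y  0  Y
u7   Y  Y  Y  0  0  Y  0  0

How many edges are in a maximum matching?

One maximum matching: u1→b7, u2→b1, u3→b4, u4→b6, u5→b8, u6→b5, u7→b3.
This saturates every left vertex, so 7 is the maximum.

7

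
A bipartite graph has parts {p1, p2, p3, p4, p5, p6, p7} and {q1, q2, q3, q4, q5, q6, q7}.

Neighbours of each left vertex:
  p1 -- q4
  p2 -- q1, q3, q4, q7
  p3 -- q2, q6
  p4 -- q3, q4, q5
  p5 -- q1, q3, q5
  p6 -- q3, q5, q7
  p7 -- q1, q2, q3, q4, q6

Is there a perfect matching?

Yes

For example, pair p1-q4, p2-q3, p3-q2, p4-q5, p5-q1, p6-q7, p7-q6.
Every left vertex is matched, so this is a perfect matching.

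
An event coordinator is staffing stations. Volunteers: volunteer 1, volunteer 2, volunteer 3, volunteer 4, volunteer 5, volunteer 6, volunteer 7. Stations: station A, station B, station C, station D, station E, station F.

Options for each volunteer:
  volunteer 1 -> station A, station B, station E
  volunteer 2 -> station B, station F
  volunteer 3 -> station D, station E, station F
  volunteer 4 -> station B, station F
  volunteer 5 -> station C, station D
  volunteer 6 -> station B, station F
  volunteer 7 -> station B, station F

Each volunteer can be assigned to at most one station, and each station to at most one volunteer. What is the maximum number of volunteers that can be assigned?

5

For example, pair volunteer 1→station A, volunteer 2→station F, volunteer 3→station E, volunteer 4→station B, volunteer 5→station D.
The set {volunteer 2, volunteer 4, volunteer 6, volunteer 7} has only 2 neighbours ({station B, station F}), so by Hall's theorem at most 5 of the 7 volunteers can be matched.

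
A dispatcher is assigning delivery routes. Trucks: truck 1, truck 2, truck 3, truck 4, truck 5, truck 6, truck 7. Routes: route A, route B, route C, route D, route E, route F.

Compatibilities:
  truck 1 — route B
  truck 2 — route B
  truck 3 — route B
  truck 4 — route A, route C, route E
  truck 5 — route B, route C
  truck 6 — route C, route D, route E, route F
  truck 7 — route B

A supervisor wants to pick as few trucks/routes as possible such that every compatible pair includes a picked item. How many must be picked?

4

The 4 edges truck 1–route B, truck 4–route A, truck 5–route C, truck 6–route E form a matching, so any vertex cover needs at least 4 vertices (one per matched edge).
Conversely {truck 4, truck 5, truck 6, route B} meets every edge and has exactly 4 vertices, so 4 is optimal.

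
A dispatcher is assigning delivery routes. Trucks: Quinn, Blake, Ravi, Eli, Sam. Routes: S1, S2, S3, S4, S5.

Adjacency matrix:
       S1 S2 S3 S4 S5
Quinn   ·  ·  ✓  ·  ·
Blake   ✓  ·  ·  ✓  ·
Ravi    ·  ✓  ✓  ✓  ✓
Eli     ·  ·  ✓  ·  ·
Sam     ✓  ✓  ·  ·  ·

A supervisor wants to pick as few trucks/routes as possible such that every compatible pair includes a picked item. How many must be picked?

The 4 edges Quinn–S3, Blake–S1, Ravi–S4, Sam–S2 form a matching, so any vertex cover needs at least 4 vertices (one per matched edge).
Conversely {Blake, Ravi, Sam, S3} meets every edge and has exactly 4 vertices, so 4 is optimal.

4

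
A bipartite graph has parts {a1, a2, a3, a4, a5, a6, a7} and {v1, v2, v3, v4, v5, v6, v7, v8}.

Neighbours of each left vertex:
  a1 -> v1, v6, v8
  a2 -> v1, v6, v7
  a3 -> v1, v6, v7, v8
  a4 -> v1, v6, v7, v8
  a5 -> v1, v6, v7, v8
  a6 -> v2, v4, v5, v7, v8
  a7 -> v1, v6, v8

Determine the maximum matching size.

5

For example, pair a1-v8, a2-v1, a3-v7, a4-v6, a6-v2.
The set {a1, a2, a3, a4, a5, a7} has only 4 neighbours ({v1, v6, v7, v8}), so by Hall's theorem at most 5 of the 7 left vertices can be matched.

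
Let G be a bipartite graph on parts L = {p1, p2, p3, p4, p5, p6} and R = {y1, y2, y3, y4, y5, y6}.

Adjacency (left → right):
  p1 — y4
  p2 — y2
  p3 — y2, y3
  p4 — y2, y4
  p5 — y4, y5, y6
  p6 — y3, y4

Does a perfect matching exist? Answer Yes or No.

The set {p1, p2, p3, p4, p6} has only 3 neighbours ({y2, y3, y4}), so by Hall's theorem at most 4 of the 6 left vertices can be matched.
Hence no matching covers every left vertex.

No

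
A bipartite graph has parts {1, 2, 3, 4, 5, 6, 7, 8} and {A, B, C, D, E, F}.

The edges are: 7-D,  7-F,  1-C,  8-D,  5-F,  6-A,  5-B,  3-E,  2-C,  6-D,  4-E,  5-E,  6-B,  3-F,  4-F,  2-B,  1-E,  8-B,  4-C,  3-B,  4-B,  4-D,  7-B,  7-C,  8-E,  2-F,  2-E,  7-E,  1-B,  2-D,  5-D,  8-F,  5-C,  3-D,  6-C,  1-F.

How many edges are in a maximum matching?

6

A valid assignment of size 6: 1→C, 2→F, 3→D, 4→B, 5→E, 6→A.
The set {1, 2, 3, 4, 5, 7, 8} has only 5 neighbours ({B, C, D, E, F}), so by Hall's theorem at most 6 of the 8 left vertices can be matched.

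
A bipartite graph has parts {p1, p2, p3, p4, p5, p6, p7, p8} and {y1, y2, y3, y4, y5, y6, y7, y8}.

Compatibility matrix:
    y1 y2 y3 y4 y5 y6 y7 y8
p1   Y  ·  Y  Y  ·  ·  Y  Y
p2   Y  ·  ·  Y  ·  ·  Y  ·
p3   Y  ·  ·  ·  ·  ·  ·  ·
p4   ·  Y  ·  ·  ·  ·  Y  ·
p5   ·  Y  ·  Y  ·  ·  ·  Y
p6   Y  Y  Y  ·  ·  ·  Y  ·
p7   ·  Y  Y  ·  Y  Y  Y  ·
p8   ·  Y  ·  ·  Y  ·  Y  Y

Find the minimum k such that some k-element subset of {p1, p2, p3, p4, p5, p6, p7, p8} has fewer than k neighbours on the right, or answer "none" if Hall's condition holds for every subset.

A matching saturating every left vertex exists, for instance p1→y7, p2→y4, p3→y1, p4→y2, p5→y8, p6→y3, p7→y6, p8→y5.
By Hall's marriage theorem, this means |N(S)| ≥ |S| for every subset S, so no violating subset exists.

none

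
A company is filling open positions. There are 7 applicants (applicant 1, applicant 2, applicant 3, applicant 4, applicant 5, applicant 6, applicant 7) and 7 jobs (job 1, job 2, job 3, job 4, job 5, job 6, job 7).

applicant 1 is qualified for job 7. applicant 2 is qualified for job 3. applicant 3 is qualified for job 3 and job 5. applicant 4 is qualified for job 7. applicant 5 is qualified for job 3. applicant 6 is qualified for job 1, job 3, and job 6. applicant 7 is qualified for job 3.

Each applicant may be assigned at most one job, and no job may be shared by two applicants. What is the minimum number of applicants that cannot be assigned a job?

3

One maximum matching: applicant 1→job 7, applicant 2→job 3, applicant 3→job 5, applicant 6→job 1.
The set {applicant 1, applicant 2, applicant 4, applicant 5, applicant 7} has only 2 neighbours ({job 3, job 7}), so by Hall's theorem at most 4 of the 7 applicants can be matched.
That matches 4 of the 7, leaving 3 unmatched; no matching can do better.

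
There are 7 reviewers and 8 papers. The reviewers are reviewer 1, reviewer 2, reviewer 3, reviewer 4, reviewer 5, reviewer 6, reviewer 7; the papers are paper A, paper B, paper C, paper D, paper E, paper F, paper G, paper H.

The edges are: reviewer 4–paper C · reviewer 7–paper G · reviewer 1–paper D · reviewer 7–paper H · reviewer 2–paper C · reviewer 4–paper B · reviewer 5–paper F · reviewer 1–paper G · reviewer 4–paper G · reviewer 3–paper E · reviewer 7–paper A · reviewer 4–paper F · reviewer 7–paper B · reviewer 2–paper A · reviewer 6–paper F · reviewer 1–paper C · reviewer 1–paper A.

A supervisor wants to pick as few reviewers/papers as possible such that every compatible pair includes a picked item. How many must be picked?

6

A maximum matching has 6 edges (e.g. reviewer 1–paper D, reviewer 2–paper A, reviewer 3–paper E, reviewer 4–paper C, reviewer 5–paper F, reviewer 7–paper B).
By König's theorem the minimum vertex cover has the same size. One such cover is {reviewer 1, reviewer 2, reviewer 3, reviewer 4, reviewer 7, paper F}.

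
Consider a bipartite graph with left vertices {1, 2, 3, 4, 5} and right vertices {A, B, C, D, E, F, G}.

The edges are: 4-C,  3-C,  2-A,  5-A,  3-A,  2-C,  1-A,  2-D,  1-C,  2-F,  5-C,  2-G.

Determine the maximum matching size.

For example, pair 1–A, 2–G, 3–C.
The set {1, 3, 4, 5} has only 2 neighbours ({A, C}), so by Hall's theorem at most 3 of the 5 left vertices can be matched.

3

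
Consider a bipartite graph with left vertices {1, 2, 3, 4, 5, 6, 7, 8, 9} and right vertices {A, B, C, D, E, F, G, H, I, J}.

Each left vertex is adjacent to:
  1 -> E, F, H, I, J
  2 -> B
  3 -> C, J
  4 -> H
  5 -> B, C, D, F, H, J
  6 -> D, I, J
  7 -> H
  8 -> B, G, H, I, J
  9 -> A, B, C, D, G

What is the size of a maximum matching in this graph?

8

One maximum matching: 1-E, 2-B, 3-C, 4-H, 5-F, 6-D, 8-J, 9-G.
The set {4, 7} has only 1 neighbour ({H}), so by Hall's theorem at most 8 of the 9 left vertices can be matched.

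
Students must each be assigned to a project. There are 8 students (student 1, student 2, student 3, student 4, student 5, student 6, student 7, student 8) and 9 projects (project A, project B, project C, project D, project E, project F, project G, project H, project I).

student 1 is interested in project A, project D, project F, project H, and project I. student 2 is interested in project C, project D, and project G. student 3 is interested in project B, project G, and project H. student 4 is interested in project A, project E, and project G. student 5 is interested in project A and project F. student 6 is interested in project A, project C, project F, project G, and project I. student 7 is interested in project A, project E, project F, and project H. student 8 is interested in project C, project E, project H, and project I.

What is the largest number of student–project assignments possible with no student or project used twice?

A valid assignment of size 8: student 1–project H, student 2–project C, student 3–project B, student 4–project A, student 5–project F, student 6–project G, student 7–project E, student 8–project I.
This saturates every student, so 8 is the maximum.

8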